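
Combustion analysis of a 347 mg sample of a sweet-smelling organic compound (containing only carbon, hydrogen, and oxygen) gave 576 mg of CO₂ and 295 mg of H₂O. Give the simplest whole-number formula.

mol C = 0.576 g CO₂ ÷ 44.009 g/mol = 0.01309 mol
mol H = 2 × 0.295 g H₂O ÷ 18.015 g/mol = 0.03275 mol
mass O = 0.347 − (0.1572 + 0.03301) = 0.1568 g → mol O = 0.1568 ÷ 15.999 = 0.009800 mol
Divide by the smallest (0.009800 mol): C 1.336, H 3.342, O 1.000
Multiplying each by 3 gives whole numbers: C 4.01, H 10.03, O 3.00

C4H10O3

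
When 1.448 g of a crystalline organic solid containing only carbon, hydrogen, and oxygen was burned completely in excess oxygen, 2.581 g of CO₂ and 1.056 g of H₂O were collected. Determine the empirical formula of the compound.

mol C = 2.581 g CO₂ ÷ 44.009 g/mol = 0.058647 mol
mol H = 2 × 1.056 g H₂O ÷ 18.015 g/mol = 0.11724 mol
mass O = 1.448 − (0.70441 + 0.11817) = 0.62542 g → mol O = 0.62542 ÷ 15.999 = 0.039091 mol
Divide by the smallest (0.039091 mol): C 1.500, H 2.999, O 1.000
Multiplying each by 2 gives whole numbers: C 3.00, H 6.00, O 2.00

C3H6O2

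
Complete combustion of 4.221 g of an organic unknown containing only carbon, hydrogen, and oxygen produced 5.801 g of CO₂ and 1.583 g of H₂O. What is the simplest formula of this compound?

C6H8O7

mol C = 5.801 g CO₂ ÷ 44.009 g/mol = 0.13181 mol
mol H = 2 × 1.583 g H₂O ÷ 18.015 g/mol = 0.17574 mol
mass O = 4.221 − (1.5832 + 0.17715) = 2.4606 g → mol O = 2.4606 ÷ 15.999 = 0.15380 mol
Divide by the smallest (0.13181 mol): C 1.000, H 1.333, O 1.167
Multiplying each by 6 gives whole numbers: C 6.00, H 8.00, O 7.00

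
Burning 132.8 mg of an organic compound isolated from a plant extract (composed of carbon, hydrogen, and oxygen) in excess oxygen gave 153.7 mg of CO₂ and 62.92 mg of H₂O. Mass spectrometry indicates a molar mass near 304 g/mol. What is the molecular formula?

C8H16O12

mol C = 0.1537 g CO₂ ÷ 44.009 g/mol = 0.0034925 mol
mol H = 2 × 0.06292 g H₂O ÷ 18.015 g/mol = 0.0069853 mol
mass O = 0.1328 − (0.041948 + 0.0070412) = 0.083811 g → mol O = 0.083811 ÷ 15.999 = 0.0052385 mol
Divide by the smallest (0.0034925 mol): C 1.000, H 2.000, O 1.500
Multiplying each by 2 gives whole numbers: C 2.00, H 4.00, O 3.00
Empirical formula: C2H4O3
Empirical-formula mass = 76.05 g/mol; 304 ÷ 76.05 ≈ 4, so the molecular formula is C8H16O12.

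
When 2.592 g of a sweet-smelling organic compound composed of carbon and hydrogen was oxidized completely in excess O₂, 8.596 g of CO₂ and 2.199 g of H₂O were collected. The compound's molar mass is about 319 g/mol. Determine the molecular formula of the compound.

mol C = 8.596 g CO₂ ÷ 44.009 g/mol = 0.19532 mol
mol H = 2 × 2.199 g H₂O ÷ 18.015 g/mol = 0.24413 mol
Divide by the smallest (0.19532 mol): C 1.000, H 1.250
Multiplying each by 4 gives whole numbers: C 4.00, H 5.00
Empirical formula: C4H5
Empirical-formula mass = 53.08 g/mol; 319 ÷ 53.08 ≈ 6, so the molecular formula is C24H30.

C24H30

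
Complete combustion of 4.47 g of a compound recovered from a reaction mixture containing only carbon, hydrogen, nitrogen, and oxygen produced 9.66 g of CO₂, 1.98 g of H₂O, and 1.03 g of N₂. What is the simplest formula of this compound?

C6H6N2O

mol C = 9.66 g CO₂ ÷ 44.009 g/mol = 0.2195 mol
mol H = 2 × 1.98 g H₂O ÷ 18.015 g/mol = 0.2198 mol
mol N = 2 × 1.03 g N₂ ÷ 28.014 g/mol = 0.07353 mol
mass O = 4.47 − (2.636 + 0.2216 + 1.030) = 0.5820 g → mol O = 0.5820 ÷ 15.999 = 0.03638 mol
Divide by the smallest (0.03638 mol): C 6.034, H 6.043, N 2.021, O 1.000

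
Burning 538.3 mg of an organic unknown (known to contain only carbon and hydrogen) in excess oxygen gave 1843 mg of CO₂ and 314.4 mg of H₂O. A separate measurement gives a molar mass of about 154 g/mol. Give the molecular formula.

mol C = 1.843 g CO₂ ÷ 44.009 g/mol = 0.041878 mol
mol H = 2 × 0.3144 g H₂O ÷ 18.015 g/mol = 0.034904 mol
Divide by the smallest (0.034904 mol): C 1.200, H 1.000
Multiplying each by 5 gives whole numbers: C 6.00, H 5.00
Empirical formula: C6H5
Empirical-formula mass = 77.11 g/mol; 154 ÷ 77.11 ≈ 2, so the molecular formula is C12H10.

C12H10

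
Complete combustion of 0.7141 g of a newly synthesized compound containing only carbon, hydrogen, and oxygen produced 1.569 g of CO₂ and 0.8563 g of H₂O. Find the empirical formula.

C3H8O

mol C = 1.569 g CO₂ ÷ 44.009 g/mol = 0.035652 mol
mol H = 2 × 0.8563 g H₂O ÷ 18.015 g/mol = 0.095065 mol
mass O = 0.7141 − (0.42821 + 0.095826) = 0.19006 g → mol O = 0.19006 ÷ 15.999 = 0.011880 mol
Divide by the smallest (0.011880 mol): C 3.001, H 8.002, O 1.000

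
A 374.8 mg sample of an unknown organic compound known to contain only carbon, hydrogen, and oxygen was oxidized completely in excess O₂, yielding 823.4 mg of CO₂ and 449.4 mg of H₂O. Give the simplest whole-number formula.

C3H8O

mol C = 0.8234 g CO₂ ÷ 44.009 g/mol = 0.018710 mol
mol H = 2 × 0.4494 g H₂O ÷ 18.015 g/mol = 0.049892 mol
mass O = 0.3748 − (0.22472 + 0.050291) = 0.099786 g → mol O = 0.099786 ÷ 15.999 = 0.0062370 mol
Divide by the smallest (0.0062370 mol): C 3.000, H 7.999, O 1.000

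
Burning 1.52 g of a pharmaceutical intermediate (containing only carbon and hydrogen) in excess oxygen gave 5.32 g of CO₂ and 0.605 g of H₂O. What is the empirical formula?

mol C = 5.32 g CO₂ ÷ 44.009 g/mol = 0.1209 mol
mol H = 2 × 0.605 g H₂O ÷ 18.015 g/mol = 0.06717 mol
Divide by the smallest (0.06717 mol): C 1.800, H 1.000
Multiplying each by 5 gives whole numbers: C 9.00, H 5.00

C9H5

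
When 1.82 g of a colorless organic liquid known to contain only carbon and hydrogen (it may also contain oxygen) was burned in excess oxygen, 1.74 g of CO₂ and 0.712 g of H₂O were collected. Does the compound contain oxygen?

mol C = 1.74 g CO₂ ÷ 44.009 g/mol = 0.03954 mol
mol H = 2 × 0.712 g H₂O ÷ 18.015 g/mol = 0.07905 mol
C and H account for only 0.5546 g of the 1.82 g sample; the remaining 1.265 g must be oxygen.

yes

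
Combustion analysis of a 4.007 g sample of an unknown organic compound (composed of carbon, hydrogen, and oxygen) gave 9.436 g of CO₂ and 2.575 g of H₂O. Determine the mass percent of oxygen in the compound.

mol C = 9.436 g CO₂ ÷ 44.009 g/mol = 0.21441 mol
mol H = 2 × 2.575 g H₂O ÷ 18.015 g/mol = 0.28587 mol
mass O = 4.007 − (2.5753 + 0.28816) = 1.1436 g → mol O = 1.1436 ÷ 15.999 = 0.071477 mol
mass % O = 1.1436 g ÷ 4.007 g × 100%

28.54%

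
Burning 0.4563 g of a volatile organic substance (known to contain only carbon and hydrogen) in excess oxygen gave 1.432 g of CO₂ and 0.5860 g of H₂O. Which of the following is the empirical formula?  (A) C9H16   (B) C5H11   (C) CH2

(C) CH2

mol C = 1.432 g CO₂ ÷ 44.009 g/mol = 0.032539 mol
mol H = 2 × 0.5860 g H₂O ÷ 18.015 g/mol = 0.065057 mol
Divide by the smallest (0.032539 mol): C 1.000, H 1.999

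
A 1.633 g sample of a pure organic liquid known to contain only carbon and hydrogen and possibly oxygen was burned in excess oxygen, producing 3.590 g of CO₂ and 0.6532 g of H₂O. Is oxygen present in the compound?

yes

mol C = 3.590 g CO₂ ÷ 44.009 g/mol = 0.081574 mol
mol H = 2 × 0.6532 g H₂O ÷ 18.015 g/mol = 0.072517 mol
C and H account for only 1.0529 g of the 1.633 g sample; the remaining 0.58011 g must be oxygen.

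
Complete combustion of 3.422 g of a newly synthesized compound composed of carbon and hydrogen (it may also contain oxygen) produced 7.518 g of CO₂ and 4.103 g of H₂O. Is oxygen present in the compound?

yes

mol C = 7.518 g CO₂ ÷ 44.009 g/mol = 0.17083 mol
mol H = 2 × 4.103 g H₂O ÷ 18.015 g/mol = 0.45551 mol
C and H account for only 2.5110 g of the 3.422 g sample; the remaining 0.91102 g must be oxygen.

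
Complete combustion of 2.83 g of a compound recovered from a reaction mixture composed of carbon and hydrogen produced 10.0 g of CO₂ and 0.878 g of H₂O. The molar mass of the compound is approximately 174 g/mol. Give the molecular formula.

mol C = 10.0 g CO₂ ÷ 44.009 g/mol = 0.2272 mol
mol H = 2 × 0.878 g H₂O ÷ 18.015 g/mol = 0.09747 mol
Divide by the smallest (0.09747 mol): C 2.331, H 1.000
Multiplying each by 3 gives whole numbers: C 6.99, H 3.00
Empirical formula: C7H3
Empirical-formula mass = 87.10 g/mol; 174 ÷ 87.10 ≈ 2, so the molecular formula is C14H6.

C14H6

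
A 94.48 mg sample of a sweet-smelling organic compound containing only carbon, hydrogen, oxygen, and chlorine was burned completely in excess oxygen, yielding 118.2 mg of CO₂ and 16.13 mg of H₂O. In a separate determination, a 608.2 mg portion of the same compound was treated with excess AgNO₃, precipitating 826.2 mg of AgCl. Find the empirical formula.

mol C = 0.1182 g CO₂ ÷ 44.009 g/mol = 0.0026858 mol
mol H = 2 × 0.01613 g H₂O ÷ 18.015 g/mol = 0.0017907 mol
From the AgCl data: mol Cl per gram of compound = (0.8262 ÷ 143.318) ÷ 0.6082 = 0.0094785 mol/g, so in the 0.09448 g combustion sample mol Cl = 0.00089553 mol
mass O = 0.09448 − (0.032259 + 0.0018051 + 0.031746) = 0.028669 g → mol O = 0.028669 ÷ 15.999 = 0.0017919 mol
Divide by the smallest (0.00089553 mol): C 2.999, H 2.000, Cl 1.000, O 2.001

C3H2ClO2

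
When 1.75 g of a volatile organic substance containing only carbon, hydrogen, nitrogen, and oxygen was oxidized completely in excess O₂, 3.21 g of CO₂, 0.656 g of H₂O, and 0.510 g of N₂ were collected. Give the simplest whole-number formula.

mol C = 3.21 g CO₂ ÷ 44.009 g/mol = 0.07294 mol
mol H = 2 × 0.656 g H₂O ÷ 18.015 g/mol = 0.07283 mol
mol N = 2 × 0.510 g N₂ ÷ 28.014 g/mol = 0.03641 mol
mass O = 1.75 − (0.8761 + 0.07341 + 0.5100) = 0.2905 g → mol O = 0.2905 ÷ 15.999 = 0.01816 mol
Divide by the smallest (0.01816 mol): C 4.017, H 4.011, N 2.005, O 1.000

C4H4N2O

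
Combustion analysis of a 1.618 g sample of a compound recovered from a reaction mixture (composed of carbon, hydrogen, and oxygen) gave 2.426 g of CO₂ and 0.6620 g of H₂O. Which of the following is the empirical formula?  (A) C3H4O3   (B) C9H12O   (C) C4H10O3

mol C = 2.426 g CO₂ ÷ 44.009 g/mol = 0.055125 mol
mol H = 2 × 0.6620 g H₂O ÷ 18.015 g/mol = 0.073494 mol
mass O = 1.618 − (0.66211 + 0.074082) = 0.88181 g → mol O = 0.88181 ÷ 15.999 = 0.055117 mol
Divide by the smallest (0.055117 mol): C 1.000, H 1.333, O 1.000
Multiplying each by 3 gives whole numbers: C 3.00, H 4.00, O 3.00

(A) C3H4O3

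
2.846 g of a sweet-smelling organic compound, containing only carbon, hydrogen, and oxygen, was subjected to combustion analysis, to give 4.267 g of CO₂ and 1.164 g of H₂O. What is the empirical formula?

mol C = 4.267 g CO₂ ÷ 44.009 g/mol = 0.096957 mol
mol H = 2 × 1.164 g H₂O ÷ 18.015 g/mol = 0.12923 mol
mass O = 2.846 − (1.1646 + 0.13026) = 1.5512 g → mol O = 1.5512 ÷ 15.999 = 0.096955 mol
Divide by the smallest (0.096955 mol): C 1.000, H 1.333, O 1.000
Multiplying each by 3 gives whole numbers: C 3.00, H 4.00, O 3.00

C3H4O3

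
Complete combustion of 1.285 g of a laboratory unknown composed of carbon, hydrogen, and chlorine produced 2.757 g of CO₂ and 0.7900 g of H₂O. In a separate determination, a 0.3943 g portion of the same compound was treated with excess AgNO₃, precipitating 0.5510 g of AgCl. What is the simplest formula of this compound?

mol C = 2.757 g CO₂ ÷ 44.009 g/mol = 0.062646 mol
mol H = 2 × 0.7900 g H₂O ÷ 18.015 g/mol = 0.087705 mol
From the AgCl data: mol Cl per gram of compound = (0.5510 ÷ 143.318) ÷ 0.3943 = 0.0097504 mol/g, so in the 1.285 g combustion sample mol Cl = 0.012529 mol
Divide by the smallest (0.012529 mol): C 5.000, H 7.000, Cl 1.000

C5H7Cl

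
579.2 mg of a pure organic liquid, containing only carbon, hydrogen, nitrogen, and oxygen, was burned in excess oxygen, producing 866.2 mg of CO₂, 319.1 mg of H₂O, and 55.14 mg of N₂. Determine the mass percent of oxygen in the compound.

mol C = 0.8662 g CO₂ ÷ 44.009 g/mol = 0.019682 mol
mol H = 2 × 0.3191 g H₂O ÷ 18.015 g/mol = 0.035426 mol
mol N = 2 × 0.05514 g N₂ ÷ 28.014 g/mol = 0.0039366 mol
mass O = 0.5792 − (0.23640 + 0.035709 + 0.055140) = 0.25195 g → mol O = 0.25195 ÷ 15.999 = 0.015748 mol
mass % O = 0.25195 g ÷ 0.5792 g × 100%

43.50%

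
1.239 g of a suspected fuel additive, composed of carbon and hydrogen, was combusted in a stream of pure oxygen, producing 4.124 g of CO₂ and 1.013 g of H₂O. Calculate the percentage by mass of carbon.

90.84%

mol C = 4.124 g CO₂ ÷ 44.009 g/mol = 0.093708 mol
mol H = 2 × 1.013 g H₂O ÷ 18.015 g/mol = 0.11246 mol
mass % C = 1.1255 g ÷ 1.239 g × 100%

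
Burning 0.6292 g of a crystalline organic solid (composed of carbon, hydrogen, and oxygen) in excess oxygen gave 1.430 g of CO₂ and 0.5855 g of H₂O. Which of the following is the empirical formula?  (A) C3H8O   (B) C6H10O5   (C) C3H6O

mol C = 1.430 g CO₂ ÷ 44.009 g/mol = 0.032493 mol
mol H = 2 × 0.5855 g H₂O ÷ 18.015 g/mol = 0.065001 mol
mass O = 0.6292 − (0.39028 + 0.065521) = 0.17340 g → mol O = 0.17340 ÷ 15.999 = 0.010838 mol
Divide by the smallest (0.010838 mol): C 2.998, H 5.997, O 1.000

(C) C3H6O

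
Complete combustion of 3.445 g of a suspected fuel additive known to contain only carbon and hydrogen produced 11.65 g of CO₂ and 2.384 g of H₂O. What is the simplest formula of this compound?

CH

mol C = 11.65 g CO₂ ÷ 44.009 g/mol = 0.26472 mol
mol H = 2 × 2.384 g H₂O ÷ 18.015 g/mol = 0.26467 mol
Divide by the smallest (0.26467 mol): C 1.000, H 1.000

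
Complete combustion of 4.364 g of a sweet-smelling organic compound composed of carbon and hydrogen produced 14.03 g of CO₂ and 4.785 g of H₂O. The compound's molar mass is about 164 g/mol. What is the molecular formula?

mol C = 14.03 g CO₂ ÷ 44.009 g/mol = 0.31880 mol
mol H = 2 × 4.785 g H₂O ÷ 18.015 g/mol = 0.53122 mol
Divide by the smallest (0.31880 mol): C 1.000, H 1.666
Multiplying each by 3 gives whole numbers: C 3.00, H 5.00
Empirical formula: C3H5
Empirical-formula mass = 41.07 g/mol; 164 ÷ 41.07 ≈ 4, so the molecular formula is C12H20.

C12H20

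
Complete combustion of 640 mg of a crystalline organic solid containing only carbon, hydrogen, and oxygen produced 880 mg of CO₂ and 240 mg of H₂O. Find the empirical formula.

C6H8O7

mol C = 0.880 g CO₂ ÷ 44.009 g/mol = 0.02000 mol
mol H = 2 × 0.240 g H₂O ÷ 18.015 g/mol = 0.02664 mol
mass O = 0.640 − (0.2402 + 0.02686) = 0.3730 g → mol O = 0.3730 ÷ 15.999 = 0.02331 mol
Divide by the smallest (0.02000 mol): C 1.000, H 1.332, O 1.166
Multiplying each by 6 gives whole numbers: C 6.00, H 7.99, O 7.00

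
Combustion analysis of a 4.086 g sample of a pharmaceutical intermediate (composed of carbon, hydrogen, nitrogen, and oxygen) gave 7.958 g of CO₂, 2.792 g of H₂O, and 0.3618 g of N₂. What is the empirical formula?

C7H12NO3

mol C = 7.958 g CO₂ ÷ 44.009 g/mol = 0.18083 mol
mol H = 2 × 2.792 g H₂O ÷ 18.015 g/mol = 0.30996 mol
mol N = 2 × 0.3618 g N₂ ÷ 28.014 g/mol = 0.025830 mol
mass O = 4.086 − (2.1719 + 0.31244 + 0.36180) = 1.2398 g → mol O = 1.2398 ÷ 15.999 = 0.077495 mol
Divide by the smallest (0.025830 mol): C 7.001, H 12.000, N 1.000, O 3.000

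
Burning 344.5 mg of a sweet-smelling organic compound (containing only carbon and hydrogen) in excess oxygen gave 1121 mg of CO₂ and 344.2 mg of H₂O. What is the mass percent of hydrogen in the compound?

11.18%

mol C = 1.121 g CO₂ ÷ 44.009 g/mol = 0.025472 mol
mol H = 2 × 0.3442 g H₂O ÷ 18.015 g/mol = 0.038213 mol
mass % H = 0.038518 g ÷ 0.3445 g × 100%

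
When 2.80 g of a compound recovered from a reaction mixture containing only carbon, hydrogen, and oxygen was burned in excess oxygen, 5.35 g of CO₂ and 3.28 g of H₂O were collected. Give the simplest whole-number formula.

mol C = 5.35 g CO₂ ÷ 44.009 g/mol = 0.1216 mol
mol H = 2 × 3.28 g H₂O ÷ 18.015 g/mol = 0.3641 mol
mass O = 2.80 − (1.460 + 0.3671) = 0.9728 g → mol O = 0.9728 ÷ 15.999 = 0.06080 mol
Divide by the smallest (0.06080 mol): C 1.999, H 5.989, O 1.000

C2H6O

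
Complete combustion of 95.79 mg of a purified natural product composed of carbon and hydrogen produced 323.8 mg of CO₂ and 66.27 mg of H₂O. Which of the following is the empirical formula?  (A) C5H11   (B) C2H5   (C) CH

(C) CH

mol C = 0.3238 g CO₂ ÷ 44.009 g/mol = 0.0073576 mol
mol H = 2 × 0.06627 g H₂O ÷ 18.015 g/mol = 0.0073572 mol
Divide by the smallest (0.0073572 mol): C 1.000, H 1.000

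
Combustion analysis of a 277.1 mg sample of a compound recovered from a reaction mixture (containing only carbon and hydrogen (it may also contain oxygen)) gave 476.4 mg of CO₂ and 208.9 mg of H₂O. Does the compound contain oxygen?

mol C = 0.4764 g CO₂ ÷ 44.009 g/mol = 0.010825 mol
mol H = 2 × 0.2089 g H₂O ÷ 18.015 g/mol = 0.023192 mol
C and H account for only 0.15340 g of the 0.2771 g sample; the remaining 0.12370 g must be oxygen.

yes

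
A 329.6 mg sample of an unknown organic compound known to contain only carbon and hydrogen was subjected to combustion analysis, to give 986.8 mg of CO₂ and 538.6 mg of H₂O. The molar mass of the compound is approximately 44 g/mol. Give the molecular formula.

C3H8

mol C = 0.9868 g CO₂ ÷ 44.009 g/mol = 0.022423 mol
mol H = 2 × 0.5386 g H₂O ÷ 18.015 g/mol = 0.059795 mol
Divide by the smallest (0.022423 mol): C 1.000, H 2.667
Multiplying each by 3 gives whole numbers: C 3.00, H 8.00
Empirical formula: C3H8
Empirical-formula mass = 44.10 g/mol; 44 ÷ 44.10 ≈ 1, so the molecular formula is C3H8.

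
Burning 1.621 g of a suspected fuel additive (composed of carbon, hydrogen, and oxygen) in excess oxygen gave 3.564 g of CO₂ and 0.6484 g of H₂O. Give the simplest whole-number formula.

mol C = 3.564 g CO₂ ÷ 44.009 g/mol = 0.080983 mol
mol H = 2 × 0.6484 g H₂O ÷ 18.015 g/mol = 0.071984 mol
mass O = 1.621 − (0.97269 + 0.072560) = 0.57575 g → mol O = 0.57575 ÷ 15.999 = 0.035986 mol
Divide by the smallest (0.035986 mol): C 2.250, H 2.000, O 1.000
Multiplying each by 4 gives whole numbers: C 9.00, H 8.00, O 4.00

C9H8O4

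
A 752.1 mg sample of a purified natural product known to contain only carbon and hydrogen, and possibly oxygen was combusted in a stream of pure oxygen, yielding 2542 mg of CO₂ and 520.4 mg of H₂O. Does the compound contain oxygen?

mol C = 2.542 g CO₂ ÷ 44.009 g/mol = 0.057761 mol
mol H = 2 × 0.5204 g H₂O ÷ 18.015 g/mol = 0.057774 mol
C and H together account for 0.75200 g — essentially the entire 0.7521 g sample — so the compound contains no oxygen.

no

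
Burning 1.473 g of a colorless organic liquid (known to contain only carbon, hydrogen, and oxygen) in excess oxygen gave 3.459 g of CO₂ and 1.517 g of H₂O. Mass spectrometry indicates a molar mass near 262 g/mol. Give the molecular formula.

C14H30O4

mol C = 3.459 g CO₂ ÷ 44.009 g/mol = 0.078598 mol
mol H = 2 × 1.517 g H₂O ÷ 18.015 g/mol = 0.16842 mol
mass O = 1.473 − (0.94404 + 0.16976) = 0.35920 g → mol O = 0.35920 ÷ 15.999 = 0.022452 mol
Divide by the smallest (0.022452 mol): C 3.501, H 7.501, O 1.000
Multiplying each by 2 gives whole numbers: C 7.00, H 15.00, O 2.00
Empirical formula: C7H15O2
Empirical-formula mass = 131.19 g/mol; 262 ÷ 131.19 ≈ 2, so the molecular formula is C14H30O4.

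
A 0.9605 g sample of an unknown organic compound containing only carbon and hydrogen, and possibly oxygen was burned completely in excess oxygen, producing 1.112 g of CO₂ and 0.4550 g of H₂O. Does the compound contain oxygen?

yes

mol C = 1.112 g CO₂ ÷ 44.009 g/mol = 0.025268 mol
mol H = 2 × 0.4550 g H₂O ÷ 18.015 g/mol = 0.050513 mol
C and H account for only 0.35441 g of the 0.9605 g sample; the remaining 0.60609 g must be oxygen.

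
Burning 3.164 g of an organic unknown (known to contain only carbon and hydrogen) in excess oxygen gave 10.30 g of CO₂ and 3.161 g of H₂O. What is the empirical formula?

C2H3

mol C = 10.30 g CO₂ ÷ 44.009 g/mol = 0.23404 mol
mol H = 2 × 3.161 g H₂O ÷ 18.015 g/mol = 0.35093 mol
Divide by the smallest (0.23404 mol): C 1.000, H 1.499
Multiplying each by 2 gives whole numbers: C 2.00, H 3.00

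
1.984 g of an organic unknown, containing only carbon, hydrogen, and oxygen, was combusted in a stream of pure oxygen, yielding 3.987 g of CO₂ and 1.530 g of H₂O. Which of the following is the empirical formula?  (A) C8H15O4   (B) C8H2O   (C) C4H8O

(A) C8H15O4

mol C = 3.987 g CO₂ ÷ 44.009 g/mol = 0.090595 mol
mol H = 2 × 1.530 g H₂O ÷ 18.015 g/mol = 0.16986 mol
mass O = 1.984 − (1.0881 + 0.17122) = 0.72464 g → mol O = 0.72464 ÷ 15.999 = 0.045293 mol
Divide by the smallest (0.045293 mol): C 2.000, H 3.750, O 1.000
Multiplying each by 4 gives whole numbers: C 8.00, H 15.00, O 4.00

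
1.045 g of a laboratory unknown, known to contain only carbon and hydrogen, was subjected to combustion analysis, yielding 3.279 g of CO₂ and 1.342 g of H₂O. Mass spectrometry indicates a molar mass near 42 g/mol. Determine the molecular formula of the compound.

mol C = 3.279 g CO₂ ÷ 44.009 g/mol = 0.074507 mol
mol H = 2 × 1.342 g H₂O ÷ 18.015 g/mol = 0.14899 mol
Divide by the smallest (0.074507 mol): C 1.000, H 2.000
Empirical formula: CH2
Empirical-formula mass = 14.03 g/mol; 42 ÷ 14.03 ≈ 3, so the molecular formula is C3H6.

C3H6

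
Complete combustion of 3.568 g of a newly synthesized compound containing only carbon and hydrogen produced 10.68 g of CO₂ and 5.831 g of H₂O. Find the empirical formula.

mol C = 10.68 g CO₂ ÷ 44.009 g/mol = 0.24268 mol
mol H = 2 × 5.831 g H₂O ÷ 18.015 g/mol = 0.64735 mol
Divide by the smallest (0.24268 mol): C 1.000, H 2.668
Multiplying each by 3 gives whole numbers: C 3.00, H 8.00

C3H8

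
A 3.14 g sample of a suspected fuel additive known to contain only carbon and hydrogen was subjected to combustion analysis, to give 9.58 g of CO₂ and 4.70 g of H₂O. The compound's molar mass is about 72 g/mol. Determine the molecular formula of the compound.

mol C = 9.58 g CO₂ ÷ 44.009 g/mol = 0.2177 mol
mol H = 2 × 4.70 g H₂O ÷ 18.015 g/mol = 0.5218 mol
Divide by the smallest (0.2177 mol): C 1.000, H 2.397
Multiplying each by 5 gives whole numbers: C 5.00, H 11.99
Empirical formula: C5H12
Empirical-formula mass = 72.15 g/mol; 72 ÷ 72.15 ≈ 1, so the molecular formula is C5H12.

C5H12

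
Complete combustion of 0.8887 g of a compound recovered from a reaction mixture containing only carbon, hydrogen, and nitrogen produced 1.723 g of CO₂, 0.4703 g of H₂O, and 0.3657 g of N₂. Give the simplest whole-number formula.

mol C = 1.723 g CO₂ ÷ 44.009 g/mol = 0.039151 mol
mol H = 2 × 0.4703 g H₂O ÷ 18.015 g/mol = 0.052212 mol
mol N = 2 × 0.3657 g N₂ ÷ 28.014 g/mol = 0.026108 mol
Divide by the smallest (0.026108 mol): C 1.500, H 2.000, N 1.000
Multiplying each by 2 gives whole numbers: C 3.00, H 4.00, N 2.00

C3H4N2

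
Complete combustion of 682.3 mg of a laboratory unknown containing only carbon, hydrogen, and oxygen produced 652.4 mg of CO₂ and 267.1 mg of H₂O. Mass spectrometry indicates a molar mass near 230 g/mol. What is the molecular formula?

mol C = 0.6524 g CO₂ ÷ 44.009 g/mol = 0.014824 mol
mol H = 2 × 0.2671 g H₂O ÷ 18.015 g/mol = 0.029653 mol
mass O = 0.6823 − (0.17805 + 0.029890) = 0.47436 g → mol O = 0.47436 ÷ 15.999 = 0.029649 mol
Divide by the smallest (0.014824 mol): C 1.000, H 2.000, O 2.000
Empirical formula: CH2O2
Empirical-formula mass = 46.02 g/mol; 230 ÷ 46.02 ≈ 5, so the molecular formula is C5H10O10.

C5H10O10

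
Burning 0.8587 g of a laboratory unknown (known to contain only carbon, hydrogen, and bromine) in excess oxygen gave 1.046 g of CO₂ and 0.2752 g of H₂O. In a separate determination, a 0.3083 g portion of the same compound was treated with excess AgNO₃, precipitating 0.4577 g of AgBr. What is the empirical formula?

mol C = 1.046 g CO₂ ÷ 44.009 g/mol = 0.023768 mol
mol H = 2 × 0.2752 g H₂O ÷ 18.015 g/mol = 0.030552 mol
From the AgBr data: mol Br per gram of compound = (0.4577 ÷ 187.772) ÷ 0.3083 = 0.0079064 mol/g, so in the 0.8587 g combustion sample mol Br = 0.0067892 mol
Divide by the smallest (0.0067892 mol): C 3.501, H 4.500, Br 1.000
Multiplying each by 2 gives whole numbers: C 7.00, H 9.00, Br 2.00

C7H9Br2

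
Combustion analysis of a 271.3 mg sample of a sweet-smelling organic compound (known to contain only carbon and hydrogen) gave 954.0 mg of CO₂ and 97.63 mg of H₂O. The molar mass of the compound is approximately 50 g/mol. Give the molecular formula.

mol C = 0.9540 g CO₂ ÷ 44.009 g/mol = 0.021677 mol
mol H = 2 × 0.09763 g H₂O ÷ 18.015 g/mol = 0.010839 mol
Divide by the smallest (0.010839 mol): C 2.000, H 1.000
Empirical formula: C2H
Empirical-formula mass = 25.03 g/mol; 50 ÷ 25.03 ≈ 2, so the molecular formula is C4H2.

C4H2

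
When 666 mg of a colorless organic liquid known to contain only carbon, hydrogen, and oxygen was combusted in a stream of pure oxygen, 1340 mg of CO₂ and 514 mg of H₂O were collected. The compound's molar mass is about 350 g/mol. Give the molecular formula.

C16H30O8

mol C = 1.34 g CO₂ ÷ 44.009 g/mol = 0.03045 mol
mol H = 2 × 0.514 g H₂O ÷ 18.015 g/mol = 0.05706 mol
mass O = 0.666 − (0.3657 + 0.05752) = 0.2428 g → mol O = 0.2428 ÷ 15.999 = 0.01517 mol
Divide by the smallest (0.01517 mol): C 2.007, H 3.761, O 1.000
Multiplying each by 4 gives whole numbers: C 8.03, H 15.04, O 4.00
Empirical formula: C8H15O4
Empirical-formula mass = 175.20 g/mol; 350 ÷ 175.20 ≈ 2, so the molecular formula is C16H30O8.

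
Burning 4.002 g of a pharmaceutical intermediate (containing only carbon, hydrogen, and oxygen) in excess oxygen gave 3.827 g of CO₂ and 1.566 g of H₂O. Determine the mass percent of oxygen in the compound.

69.52%

mol C = 3.827 g CO₂ ÷ 44.009 g/mol = 0.086959 mol
mol H = 2 × 1.566 g H₂O ÷ 18.015 g/mol = 0.17386 mol
mass O = 4.002 − (1.0445 + 0.17525) = 2.7823 g → mol O = 2.7823 ÷ 15.999 = 0.17390 mol
mass % O = 2.7823 g ÷ 4.002 g × 100%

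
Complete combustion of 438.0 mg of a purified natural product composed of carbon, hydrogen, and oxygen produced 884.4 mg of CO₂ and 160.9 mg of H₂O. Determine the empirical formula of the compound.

mol C = 0.8844 g CO₂ ÷ 44.009 g/mol = 0.020096 mol
mol H = 2 × 0.1609 g H₂O ÷ 18.015 g/mol = 0.017863 mol
mass O = 0.4380 − (0.24137 + 0.018006) = 0.17862 g → mol O = 0.17862 ÷ 15.999 = 0.011165 mol
Divide by the smallest (0.011165 mol): C 1.800, H 1.600, O 1.000
Multiplying each by 5 gives whole numbers: C 9.00, H 8.00, O 5.00

C9H8O5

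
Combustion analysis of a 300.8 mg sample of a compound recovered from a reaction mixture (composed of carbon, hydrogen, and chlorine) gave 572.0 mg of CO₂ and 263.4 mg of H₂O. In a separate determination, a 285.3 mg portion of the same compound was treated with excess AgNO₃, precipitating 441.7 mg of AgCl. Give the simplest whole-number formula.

C4H9Cl

mol C = 0.5720 g CO₂ ÷ 44.009 g/mol = 0.012997 mol
mol H = 2 × 0.2634 g H₂O ÷ 18.015 g/mol = 0.029242 mol
From the AgCl data: mol Cl per gram of compound = (0.4417 ÷ 143.318) ÷ 0.2853 = 0.010803 mol/g, so in the 0.3008 g combustion sample mol Cl = 0.0032494 mol
Divide by the smallest (0.0032494 mol): C 4.000, H 8.999, Cl 1.000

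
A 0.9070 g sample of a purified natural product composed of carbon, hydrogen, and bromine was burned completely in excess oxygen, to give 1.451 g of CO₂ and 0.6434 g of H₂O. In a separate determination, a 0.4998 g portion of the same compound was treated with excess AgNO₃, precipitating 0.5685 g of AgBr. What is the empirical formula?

C6H13Br

mol C = 1.451 g CO₂ ÷ 44.009 g/mol = 0.032971 mol
mol H = 2 × 0.6434 g H₂O ÷ 18.015 g/mol = 0.071429 mol
From the AgBr data: mol Br per gram of compound = (0.5685 ÷ 187.772) ÷ 0.4998 = 0.0060576 mol/g, so in the 0.9070 g combustion sample mol Br = 0.0054943 mol
Divide by the smallest (0.0054943 mol): C 6.001, H 13.001, Br 1.000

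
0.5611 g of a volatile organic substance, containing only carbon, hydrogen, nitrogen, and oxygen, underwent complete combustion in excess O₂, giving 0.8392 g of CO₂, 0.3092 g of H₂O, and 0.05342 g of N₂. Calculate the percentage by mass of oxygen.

43.49%

mol C = 0.8392 g CO₂ ÷ 44.009 g/mol = 0.019069 mol
mol H = 2 × 0.3092 g H₂O ÷ 18.015 g/mol = 0.034327 mol
mol N = 2 × 0.05342 g N₂ ÷ 28.014 g/mol = 0.0038138 mol
mass O = 0.5611 − (0.22904 + 0.034602 + 0.053420) = 0.24404 g → mol O = 0.24404 ÷ 15.999 = 0.015254 mol
mass % O = 0.24404 g ÷ 0.5611 g × 100%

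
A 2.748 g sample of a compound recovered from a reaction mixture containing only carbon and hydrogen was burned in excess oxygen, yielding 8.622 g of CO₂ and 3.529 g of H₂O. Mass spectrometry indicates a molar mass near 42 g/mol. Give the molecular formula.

C3H6

mol C = 8.622 g CO₂ ÷ 44.009 g/mol = 0.19591 mol
mol H = 2 × 3.529 g H₂O ÷ 18.015 g/mol = 0.39178 mol
Divide by the smallest (0.19591 mol): C 1.000, H 2.000
Empirical formula: CH2
Empirical-formula mass = 14.03 g/mol; 42 ÷ 14.03 ≈ 3, so the molecular formula is C3H6.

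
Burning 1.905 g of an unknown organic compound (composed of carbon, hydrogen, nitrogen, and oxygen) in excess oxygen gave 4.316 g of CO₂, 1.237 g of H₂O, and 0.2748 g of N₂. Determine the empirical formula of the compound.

C5H7NO

mol C = 4.316 g CO₂ ÷ 44.009 g/mol = 0.098071 mol
mol H = 2 × 1.237 g H₂O ÷ 18.015 g/mol = 0.13733 mol
mol N = 2 × 0.2748 g N₂ ÷ 28.014 g/mol = 0.019619 mol
mass O = 1.905 − (1.1779 + 0.13843 + 0.27480) = 0.31384 g → mol O = 0.31384 ÷ 15.999 = 0.019616 mol
Divide by the smallest (0.019616 mol): C 4.999, H 7.001, N 1.000, O 1.000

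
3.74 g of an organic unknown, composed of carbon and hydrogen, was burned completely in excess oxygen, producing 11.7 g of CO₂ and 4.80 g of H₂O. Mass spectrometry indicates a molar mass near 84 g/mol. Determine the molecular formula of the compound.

mol C = 11.7 g CO₂ ÷ 44.009 g/mol = 0.2659 mol
mol H = 2 × 4.80 g H₂O ÷ 18.015 g/mol = 0.5329 mol
Divide by the smallest (0.2659 mol): C 1.000, H 2.004
Empirical formula: CH2
Empirical-formula mass = 14.03 g/mol; 84 ÷ 14.03 ≈ 6, so the molecular formula is C6H12.

C6H12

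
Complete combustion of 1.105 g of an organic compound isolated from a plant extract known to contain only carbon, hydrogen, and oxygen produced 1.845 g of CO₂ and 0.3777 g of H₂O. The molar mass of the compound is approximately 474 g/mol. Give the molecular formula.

mol C = 1.845 g CO₂ ÷ 44.009 g/mol = 0.041923 mol
mol H = 2 × 0.3777 g H₂O ÷ 18.015 g/mol = 0.041932 mol
mass O = 1.105 − (0.50354 + 0.042267) = 0.55919 g → mol O = 0.55919 ÷ 15.999 = 0.034952 mol
Divide by the smallest (0.034952 mol): C 1.199, H 1.200, O 1.000
Multiplying each by 5 gives whole numbers: C 6.00, H 6.00, O 5.00
Empirical formula: C6H6O5
Empirical-formula mass = 158.11 g/mol; 474 ÷ 158.11 ≈ 3, so the molecular formula is C18H18O15.

C18H18O15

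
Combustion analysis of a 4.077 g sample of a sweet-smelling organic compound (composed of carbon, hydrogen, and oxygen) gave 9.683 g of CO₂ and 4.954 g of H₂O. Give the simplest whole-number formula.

C4H10O

mol C = 9.683 g CO₂ ÷ 44.009 g/mol = 0.22002 mol
mol H = 2 × 4.954 g H₂O ÷ 18.015 g/mol = 0.54999 mol
mass O = 4.077 − (2.6427 + 0.55439) = 0.87992 g → mol O = 0.87992 ÷ 15.999 = 0.054998 mol
Divide by the smallest (0.054998 mol): C 4.001, H 10.000, O 1.000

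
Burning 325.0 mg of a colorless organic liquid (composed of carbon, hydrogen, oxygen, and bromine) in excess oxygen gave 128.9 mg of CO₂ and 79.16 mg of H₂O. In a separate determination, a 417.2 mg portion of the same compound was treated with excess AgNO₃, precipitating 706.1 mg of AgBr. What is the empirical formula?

mol C = 0.1289 g CO₂ ÷ 44.009 g/mol = 0.0029289 mol
mol H = 2 × 0.07916 g H₂O ÷ 18.015 g/mol = 0.0087882 mol
From the AgBr data: mol Br per gram of compound = (0.7061 ÷ 187.772) ÷ 0.4172 = 0.0090135 mol/g, so in the 0.3250 g combustion sample mol Br = 0.0029294 mol
mass O = 0.3250 − (0.035180 + 0.0088585 + 0.23407) = 0.046893 g → mol O = 0.046893 ÷ 15.999 = 0.0029310 mol
Divide by the smallest (0.0029289 mol): C 1.000, H 3.000, Br 1.000, O 1.001

CH3BrO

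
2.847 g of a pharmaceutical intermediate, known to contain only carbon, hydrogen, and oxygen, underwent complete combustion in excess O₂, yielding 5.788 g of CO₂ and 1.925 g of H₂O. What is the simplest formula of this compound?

mol C = 5.788 g CO₂ ÷ 44.009 g/mol = 0.13152 mol
mol H = 2 × 1.925 g H₂O ÷ 18.015 g/mol = 0.21371 mol
mass O = 2.847 − (1.5797 + 0.21542) = 1.0519 g → mol O = 1.0519 ÷ 15.999 = 0.065748 mol
Divide by the smallest (0.065748 mol): C 2.000, H 3.250, O 1.000
Multiplying each by 4 gives whole numbers: C 8.00, H 13.00, O 4.00

C8H13O4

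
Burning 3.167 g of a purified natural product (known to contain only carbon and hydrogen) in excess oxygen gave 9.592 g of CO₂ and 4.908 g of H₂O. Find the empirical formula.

C2H5

mol C = 9.592 g CO₂ ÷ 44.009 g/mol = 0.21796 mol
mol H = 2 × 4.908 g H₂O ÷ 18.015 g/mol = 0.54488 mol
Divide by the smallest (0.21796 mol): C 1.000, H 2.500
Multiplying each by 2 gives whole numbers: C 2.00, H 5.00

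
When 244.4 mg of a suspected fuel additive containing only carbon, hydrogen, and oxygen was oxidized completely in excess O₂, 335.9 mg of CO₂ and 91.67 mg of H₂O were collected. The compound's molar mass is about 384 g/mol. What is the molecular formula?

C12H16O14

mol C = 0.3359 g CO₂ ÷ 44.009 g/mol = 0.0076325 mol
mol H = 2 × 0.09167 g H₂O ÷ 18.015 g/mol = 0.010177 mol
mass O = 0.2444 − (0.091674 + 0.010258) = 0.14247 g → mol O = 0.14247 ÷ 15.999 = 0.0089048 mol
Divide by the smallest (0.0076325 mol): C 1.000, H 1.333, O 1.167
Multiplying each by 6 gives whole numbers: C 6.00, H 8.00, O 7.00
Empirical formula: C6H8O7
Empirical-formula mass = 192.12 g/mol; 384 ÷ 192.12 ≈ 2, so the molecular formula is C12H16O14.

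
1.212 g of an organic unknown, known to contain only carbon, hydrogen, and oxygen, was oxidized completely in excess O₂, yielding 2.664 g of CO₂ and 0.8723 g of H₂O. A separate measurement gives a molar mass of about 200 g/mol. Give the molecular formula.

mol C = 2.664 g CO₂ ÷ 44.009 g/mol = 0.060533 mol
mol H = 2 × 0.8723 g H₂O ÷ 18.015 g/mol = 0.096842 mol
mass O = 1.212 − (0.72706 + 0.097616) = 0.38732 g → mol O = 0.38732 ÷ 15.999 = 0.024209 mol
Divide by the smallest (0.024209 mol): C 2.500, H 4.000, O 1.000
Multiplying each by 2 gives whole numbers: C 5.00, H 8.00, O 2.00
Empirical formula: C5H8O2
Empirical-formula mass = 100.12 g/mol; 200 ÷ 100.12 ≈ 2, so the molecular formula is C10H16O4.

C10H16O4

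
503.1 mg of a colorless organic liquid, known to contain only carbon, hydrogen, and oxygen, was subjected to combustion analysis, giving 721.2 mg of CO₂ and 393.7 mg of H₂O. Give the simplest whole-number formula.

mol C = 0.7212 g CO₂ ÷ 44.009 g/mol = 0.016388 mol
mol H = 2 × 0.3937 g H₂O ÷ 18.015 g/mol = 0.043708 mol
mass O = 0.5031 − (0.19683 + 0.044058) = 0.26221 g → mol O = 0.26221 ÷ 15.999 = 0.016389 mol
Divide by the smallest (0.016388 mol): C 1.000, H 2.667, O 1.000
Multiplying each by 3 gives whole numbers: C 3.00, H 8.00, O 3.00

C3H8O3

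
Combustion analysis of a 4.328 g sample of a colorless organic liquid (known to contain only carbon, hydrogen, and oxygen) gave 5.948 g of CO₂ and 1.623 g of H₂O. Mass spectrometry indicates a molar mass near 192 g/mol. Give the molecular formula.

C6H8O7

mol C = 5.948 g CO₂ ÷ 44.009 g/mol = 0.13515 mol
mol H = 2 × 1.623 g H₂O ÷ 18.015 g/mol = 0.18018 mol
mass O = 4.328 − (1.6233 + 0.18162) = 2.5230 g → mol O = 2.5230 ÷ 15.999 = 0.15770 mol
Divide by the smallest (0.13515 mol): C 1.000, H 1.333, O 1.167
Multiplying each by 6 gives whole numbers: C 6.00, H 8.00, O 7.00
Empirical formula: C6H8O7
Empirical-formula mass = 192.12 g/mol; 192 ÷ 192.12 ≈ 1, so the molecular formula is C6H8O7.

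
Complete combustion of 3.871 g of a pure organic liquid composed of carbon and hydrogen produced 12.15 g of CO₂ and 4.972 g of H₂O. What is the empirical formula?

mol C = 12.15 g CO₂ ÷ 44.009 g/mol = 0.27608 mol
mol H = 2 × 4.972 g H₂O ÷ 18.015 g/mol = 0.55198 mol
Divide by the smallest (0.27608 mol): C 1.000, H 1.999

CH2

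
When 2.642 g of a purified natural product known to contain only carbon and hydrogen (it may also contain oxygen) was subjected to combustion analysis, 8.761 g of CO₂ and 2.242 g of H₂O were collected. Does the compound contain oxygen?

no

mol C = 8.761 g CO₂ ÷ 44.009 g/mol = 0.19907 mol
mol H = 2 × 2.242 g H₂O ÷ 18.015 g/mol = 0.24890 mol
C and H together account for 2.6420 g — essentially the entire 2.642 g sample — so the compound contains no oxygen.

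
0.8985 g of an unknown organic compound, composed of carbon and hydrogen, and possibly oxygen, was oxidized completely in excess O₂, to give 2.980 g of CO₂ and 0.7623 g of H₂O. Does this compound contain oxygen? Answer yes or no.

mol C = 2.980 g CO₂ ÷ 44.009 g/mol = 0.067713 mol
mol H = 2 × 0.7623 g H₂O ÷ 18.015 g/mol = 0.084629 mol
C and H together account for 0.89861 g — essentially the entire 0.8985 g sample — so the compound contains no oxygen.

no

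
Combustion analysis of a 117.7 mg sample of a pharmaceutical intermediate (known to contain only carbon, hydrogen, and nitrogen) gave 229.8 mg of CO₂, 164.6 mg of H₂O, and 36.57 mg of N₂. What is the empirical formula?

mol C = 0.2298 g CO₂ ÷ 44.009 g/mol = 0.0052217 mol
mol H = 2 × 0.1646 g H₂O ÷ 18.015 g/mol = 0.018274 mol
mol N = 2 × 0.03657 g N₂ ÷ 28.014 g/mol = 0.0026108 mol
Divide by the smallest (0.0026108 mol): C 2.000, H 6.999, N 1.000

C2H7N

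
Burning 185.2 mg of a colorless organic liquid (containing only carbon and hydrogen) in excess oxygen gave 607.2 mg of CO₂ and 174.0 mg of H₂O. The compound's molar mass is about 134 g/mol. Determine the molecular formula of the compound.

mol C = 0.6072 g CO₂ ÷ 44.009 g/mol = 0.013797 mol
mol H = 2 × 0.1740 g H₂O ÷ 18.015 g/mol = 0.019317 mol
Divide by the smallest (0.013797 mol): C 1.000, H 1.400
Multiplying each by 5 gives whole numbers: C 5.00, H 7.00
Empirical formula: C5H7
Empirical-formula mass = 67.11 g/mol; 134 ÷ 67.11 ≈ 2, so the molecular formula is C10H14.

C10H14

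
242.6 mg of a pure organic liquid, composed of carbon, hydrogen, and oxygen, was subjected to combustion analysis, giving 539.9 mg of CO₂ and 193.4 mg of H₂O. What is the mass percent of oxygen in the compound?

mol C = 0.5399 g CO₂ ÷ 44.009 g/mol = 0.012268 mol
mol H = 2 × 0.1934 g H₂O ÷ 18.015 g/mol = 0.021471 mol
mass O = 0.2426 − (0.14735 + 0.021643) = 0.073607 g → mol O = 0.073607 ÷ 15.999 = 0.0046007 mol
mass % O = 0.073607 g ÷ 0.2426 g × 100%

30.34%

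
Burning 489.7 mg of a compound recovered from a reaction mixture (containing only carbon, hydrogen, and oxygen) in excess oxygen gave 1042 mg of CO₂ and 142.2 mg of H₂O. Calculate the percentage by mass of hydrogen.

mol C = 1.042 g CO₂ ÷ 44.009 g/mol = 0.023677 mol
mol H = 2 × 0.1422 g H₂O ÷ 18.015 g/mol = 0.015787 mol
mass O = 0.4897 − (0.28438 + 0.015913) = 0.18940 g → mol O = 0.18940 ÷ 15.999 = 0.011838 mol
mass % H = 0.015913 g ÷ 0.4897 g × 100%

3.25%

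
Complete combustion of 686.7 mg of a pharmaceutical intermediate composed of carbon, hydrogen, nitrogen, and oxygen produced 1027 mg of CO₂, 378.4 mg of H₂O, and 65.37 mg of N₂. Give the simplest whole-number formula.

mol C = 1.027 g CO₂ ÷ 44.009 g/mol = 0.023336 mol
mol H = 2 × 0.3784 g H₂O ÷ 18.015 g/mol = 0.042009 mol
mol N = 2 × 0.06537 g N₂ ÷ 28.014 g/mol = 0.0046670 mol
mass O = 0.6867 − (0.28029 + 0.042346 + 0.065370) = 0.29869 g → mol O = 0.29869 ÷ 15.999 = 0.018670 mol
Divide by the smallest (0.0046670 mol): C 5.000, H 9.001, N 1.000, O 4.000

C5H9NO4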